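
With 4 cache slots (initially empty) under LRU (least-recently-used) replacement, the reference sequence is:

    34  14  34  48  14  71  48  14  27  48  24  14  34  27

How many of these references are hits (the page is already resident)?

6

34 -> fault, frames [34]
14 -> fault, frames [34, 14]
34 -> hit
48 -> fault, frames [14, 34, 48]
14 -> hit
71 -> fault, frames [34, 48, 14, 71]
48 -> hit
14 -> hit
27 -> fault, evict 34, frames [71, 48, 14, 27]
48 -> hit
24 -> fault, evict 71, frames [14, 27, 48, 24]
14 -> hit
34 -> fault, evict 27, frames [48, 24, 14, 34]
27 -> fault, evict 48, frames [24, 14, 34, 27]
Hits: 6.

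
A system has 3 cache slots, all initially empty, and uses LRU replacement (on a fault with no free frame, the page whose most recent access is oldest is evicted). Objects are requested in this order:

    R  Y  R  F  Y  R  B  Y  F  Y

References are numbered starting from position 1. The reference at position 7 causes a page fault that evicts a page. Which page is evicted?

F

pos 1: R -> miss, frames {R}
pos 2: Y -> miss, frames {R,Y}
pos 3: R -> hit
pos 4: F -> miss, frames {Y,R,F}
pos 5: Y -> hit
pos 6: R -> hit
pos 7: B -> miss, evict F, frames {Y,R,B}
At position 7, page F is evicted.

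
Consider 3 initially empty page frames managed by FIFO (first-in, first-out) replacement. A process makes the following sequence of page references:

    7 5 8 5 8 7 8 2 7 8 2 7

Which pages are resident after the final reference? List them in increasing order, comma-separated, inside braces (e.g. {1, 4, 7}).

{2, 7, 8}

7 -> miss, frames (7)
5 -> miss, frames (7 5)
8 -> miss, frames (7 5 8)
5 -> hit
8 -> hit
7 -> hit
8 -> hit
2 -> miss, evict 7, frames (5 8 2)
7 -> miss, evict 5, frames (8 2 7)
8 -> hit
2 -> hit
7 -> hit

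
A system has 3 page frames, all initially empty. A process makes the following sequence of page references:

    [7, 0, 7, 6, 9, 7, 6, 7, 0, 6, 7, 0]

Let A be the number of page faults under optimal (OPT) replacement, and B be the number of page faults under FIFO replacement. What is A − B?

Under OPT: F F . F F . . . F . . . → 5 faults.
Under FIFO: F F . F F F . . F F . . → 7 faults.
A − B = 5 − 7 = -2.

-2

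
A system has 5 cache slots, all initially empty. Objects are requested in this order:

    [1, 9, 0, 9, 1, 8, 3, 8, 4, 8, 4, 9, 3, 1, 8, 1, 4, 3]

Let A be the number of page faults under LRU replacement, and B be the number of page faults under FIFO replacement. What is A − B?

-1

Under LRU: F F F . . F F . F . . . . . . . . . → 6 faults.
Under FIFO: F F F . . F F . F . . . . F . . . . → 7 faults.
A − B = 6 − 7 = -1.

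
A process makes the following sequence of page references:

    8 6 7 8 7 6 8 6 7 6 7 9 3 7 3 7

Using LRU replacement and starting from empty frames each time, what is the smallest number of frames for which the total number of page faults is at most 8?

3

f=1: 16 faults
f=2: 10 faults
f=3: 5 faults
f=4: 5 faults
f=5: 5 faults
Smallest f with faults ≤ 8 is 3.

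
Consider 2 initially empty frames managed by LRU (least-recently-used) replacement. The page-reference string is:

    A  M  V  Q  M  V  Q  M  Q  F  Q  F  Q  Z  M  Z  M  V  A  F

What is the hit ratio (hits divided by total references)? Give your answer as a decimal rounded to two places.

A → miss, frames {A}
M → miss, frames {A,M}
V → miss, evict A, frames {M,V}
Q → miss, evict M, frames {V,Q}
M → miss, evict V, frames {Q,M}
V → miss, evict Q, frames {M,V}
Q → miss, evict M, frames {V,Q}
M → miss, evict V, frames {Q,M}
Q → hit
F → miss, evict M, frames {Q,F}
Q → hit
F → hit
Q → hit
Z → miss, evict F, frames {Q,Z}
M → miss, evict Q, frames {Z,M}
Z → hit
M → hit
V → miss, evict Z, frames {M,V}
A → miss, evict M, frames {V,A}
F → miss, evict V, frames {A,F}
Hits: 6 of 20 references → 6/20 = 0.3000.

0.30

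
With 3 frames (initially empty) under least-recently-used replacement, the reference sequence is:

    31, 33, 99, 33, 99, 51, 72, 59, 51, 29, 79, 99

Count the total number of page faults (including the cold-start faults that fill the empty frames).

31 → miss, frames [31]
33 → miss, frames [31, 33]
99 → miss, frames [31, 33, 99]
33 → hit
99 → hit
51 → miss, evict 31, frames [33, 99, 51]
72 → miss, evict 33, frames [99, 51, 72]
59 → miss, evict 99, frames [51, 72, 59]
51 → hit
29 → miss, evict 72, frames [59, 51, 29]
79 → miss, evict 59, frames [51, 29, 79]
99 → miss, evict 51, frames [29, 79, 99]
Page faults: 9.

9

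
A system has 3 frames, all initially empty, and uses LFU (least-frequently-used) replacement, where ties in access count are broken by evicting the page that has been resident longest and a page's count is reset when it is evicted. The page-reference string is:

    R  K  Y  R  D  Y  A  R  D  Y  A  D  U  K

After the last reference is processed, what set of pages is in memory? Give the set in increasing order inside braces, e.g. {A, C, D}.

R: miss, frames [R]
K: miss, frames [R, K]
Y: miss, frames [R, K, Y]
R: hit
D: miss, evict K, frames [R, Y, D]
Y: hit
A: miss, evict D, frames [R, Y, A]
R: hit
D: miss, evict A, frames [R, Y, D]
Y: hit
A: miss, evict D, frames [R, Y, A]
D: miss, evict A, frames [R, Y, D]
U: miss, evict D, frames [R, Y, U]
K: miss, evict U, frames [R, Y, K]

{K, R, Y}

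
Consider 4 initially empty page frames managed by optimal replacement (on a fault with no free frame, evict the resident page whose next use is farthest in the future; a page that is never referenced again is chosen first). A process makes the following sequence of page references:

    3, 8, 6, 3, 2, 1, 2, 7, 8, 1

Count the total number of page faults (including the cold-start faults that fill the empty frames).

6

3: miss, frames {3}
8: miss, frames {3,8}
6: miss, frames {3,8,6}
3: hit
2: miss, frames {3,8,6,2}
1: miss, evict 6, frames {3,8,2,1}
2: hit
7: miss, evict 2, frames {3,8,1,7}
8: hit
1: hit
Page faults: 6.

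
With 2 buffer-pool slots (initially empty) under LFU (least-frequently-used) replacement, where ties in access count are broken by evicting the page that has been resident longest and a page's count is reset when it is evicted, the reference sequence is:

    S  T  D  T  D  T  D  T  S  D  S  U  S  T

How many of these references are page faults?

8

S: miss, frames {S}
T: miss, frames {S,T}
D: miss, evict S, frames {T,D}
T: hit
D: hit
T: hit
D: hit
T: hit
S: miss, evict D, frames {T,S}
D: miss, evict S, frames {T,D}
S: miss, evict D, frames {T,S}
U: miss, evict S, frames {T,U}
S: miss, evict U, frames {T,S}
T: hit
Page faults: 8.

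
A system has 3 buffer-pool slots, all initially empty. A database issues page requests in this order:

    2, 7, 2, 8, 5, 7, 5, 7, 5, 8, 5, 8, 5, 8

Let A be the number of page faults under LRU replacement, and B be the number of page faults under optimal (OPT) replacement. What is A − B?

1

Under LRU: F F . F F F . . . . . . . . → 5 faults.
Under OPT: F F . F F . . . . . . . . . → 4 faults.
A − B = 5 − 4 = 1.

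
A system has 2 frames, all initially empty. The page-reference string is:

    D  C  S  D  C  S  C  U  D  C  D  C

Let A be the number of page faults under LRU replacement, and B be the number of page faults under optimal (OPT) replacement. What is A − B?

Under LRU: F F F F F F . F F F . . → 9 faults.
Under OPT: F F F . F . . F F . . . → 6 faults.
A − B = 9 − 6 = 3.

3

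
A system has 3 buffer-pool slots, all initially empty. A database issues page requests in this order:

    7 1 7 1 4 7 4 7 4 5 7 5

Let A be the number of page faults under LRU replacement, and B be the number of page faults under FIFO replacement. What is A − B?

-1

Under LRU: F F . . F . . . . F . . → 4 faults.
Under FIFO: F F . . F . . . . F F . → 5 faults.
A − B = 4 − 5 = -1.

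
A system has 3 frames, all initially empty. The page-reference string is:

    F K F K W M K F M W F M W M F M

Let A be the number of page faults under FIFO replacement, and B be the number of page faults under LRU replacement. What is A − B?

Under FIFO: F F . . F F . F . . . . . . . . → 5 faults.
Under LRU: F F . . F F . F . F . . . . . . → 6 faults.
A − B = 5 − 6 = -1.

-1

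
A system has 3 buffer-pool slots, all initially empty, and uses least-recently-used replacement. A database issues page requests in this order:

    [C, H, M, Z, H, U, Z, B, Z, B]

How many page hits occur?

C -> fault, frames [C]
H -> fault, frames [C, H]
M -> fault, frames [C, H, M]
Z -> fault, evict C, frames [H, M, Z]
H -> hit
U -> fault, evict M, frames [Z, H, U]
Z -> hit
B -> fault, evict H, frames [U, Z, B]
Z -> hit
B -> hit
Hits: 4.

4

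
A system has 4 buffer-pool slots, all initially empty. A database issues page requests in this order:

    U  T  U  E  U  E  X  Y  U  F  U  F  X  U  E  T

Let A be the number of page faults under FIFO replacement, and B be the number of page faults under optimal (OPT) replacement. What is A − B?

2

Under FIFO: F F . F . . F F F F . . . . F F → 9 faults.
Under OPT: F F . F . . F F . F . . . . . F → 7 faults.
A − B = 9 − 7 = 2.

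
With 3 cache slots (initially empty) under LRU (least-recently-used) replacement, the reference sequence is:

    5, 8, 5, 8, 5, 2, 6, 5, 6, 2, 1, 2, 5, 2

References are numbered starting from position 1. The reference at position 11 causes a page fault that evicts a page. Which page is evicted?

5

pos 1: 5 -> miss, frames {5}
pos 2: 8 -> miss, frames {5,8}
pos 3: 5 -> hit
pos 4: 8 -> hit
pos 5: 5 -> hit
pos 6: 2 -> miss, frames {8,5,2}
pos 7: 6 -> miss, evict 8, frames {5,2,6}
pos 8: 5 -> hit
pos 9: 6 -> hit
pos 10: 2 -> hit
pos 11: 1 -> miss, evict 5, frames {6,2,1}
At position 11, page 5 is evicted.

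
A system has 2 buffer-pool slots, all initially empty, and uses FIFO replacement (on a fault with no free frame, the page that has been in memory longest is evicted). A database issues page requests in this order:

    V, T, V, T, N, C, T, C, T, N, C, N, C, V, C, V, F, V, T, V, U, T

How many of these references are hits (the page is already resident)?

V → miss, frames (V)
T → miss, frames (V T)
V → hit
T → hit
N → miss, evict V, frames (T N)
C → miss, evict T, frames (N C)
T → miss, evict N, frames (C T)
C → hit
T → hit
N → miss, evict C, frames (T N)
C → miss, evict T, frames (N C)
N → hit
C → hit
V → miss, evict N, frames (C V)
C → hit
V → hit
F → miss, evict C, frames (V F)
V → hit
T → miss, evict V, frames (F T)
V → miss, evict F, frames (T V)
U → miss, evict T, frames (V U)
T → miss, evict V, frames (U T)
Hits: 9.

9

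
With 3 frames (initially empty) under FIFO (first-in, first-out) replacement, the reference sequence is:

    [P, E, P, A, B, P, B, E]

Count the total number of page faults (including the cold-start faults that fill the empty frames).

P → miss, frames {P}
E → miss, frames {P,E}
P → hit
A → miss, frames {P,E,A}
B → miss, evict P, frames {E,A,B}
P → miss, evict E, frames {A,B,P}
B → hit
E → miss, evict A, frames {B,P,E}
Page faults: 6.

6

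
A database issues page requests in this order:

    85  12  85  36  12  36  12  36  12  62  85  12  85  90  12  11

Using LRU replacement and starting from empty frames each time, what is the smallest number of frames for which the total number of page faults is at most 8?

f=1: 16 faults
f=2: 10 faults
f=3: 7 faults
f=4: 6 faults
f=5: 6 faults
f=6: 6 faults
Smallest f with faults ≤ 8 is 3.

3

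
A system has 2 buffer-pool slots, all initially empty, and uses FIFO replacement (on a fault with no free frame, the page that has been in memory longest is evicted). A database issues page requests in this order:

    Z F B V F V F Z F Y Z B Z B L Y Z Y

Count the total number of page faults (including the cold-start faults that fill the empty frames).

Z -> miss, frames {Z}
F -> miss, frames {Z,F}
B -> miss, evict Z, frames {F,B}
V -> miss, evict F, frames {B,V}
F -> miss, evict B, frames {V,F}
V -> hit
F -> hit
Z -> miss, evict V, frames {F,Z}
F -> hit
Y -> miss, evict F, frames {Z,Y}
Z -> hit
B -> miss, evict Z, frames {Y,B}
Z -> miss, evict Y, frames {B,Z}
B -> hit
L -> miss, evict B, frames {Z,L}
Y -> miss, evict Z, frames {L,Y}
Z -> miss, evict L, frames {Y,Z}
Y -> hit
Page faults: 12.

12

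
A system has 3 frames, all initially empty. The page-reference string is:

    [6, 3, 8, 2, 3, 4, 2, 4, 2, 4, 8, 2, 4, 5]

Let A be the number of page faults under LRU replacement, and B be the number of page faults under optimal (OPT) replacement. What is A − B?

Under LRU: F F F F . F . . . . F . . F → 7 faults.
Under OPT: F F F F . F . . . . . . . F → 6 faults.
A − B = 7 − 6 = 1.

1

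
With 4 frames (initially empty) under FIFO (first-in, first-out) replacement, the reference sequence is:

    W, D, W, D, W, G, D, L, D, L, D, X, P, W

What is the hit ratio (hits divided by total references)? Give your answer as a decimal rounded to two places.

0.50

W -> fault, frames (W)
D -> fault, frames (W D)
W -> hit
D -> hit
W -> hit
G -> fault, frames (W D G)
D -> hit
L -> fault, frames (W D G L)
D -> hit
L -> hit
D -> hit
X -> fault, evict W, frames (D G L X)
P -> fault, evict D, frames (G L X P)
W -> fault, evict G, frames (L X P W)
Hits: 7 of 14 references → 7/14 = 0.5000.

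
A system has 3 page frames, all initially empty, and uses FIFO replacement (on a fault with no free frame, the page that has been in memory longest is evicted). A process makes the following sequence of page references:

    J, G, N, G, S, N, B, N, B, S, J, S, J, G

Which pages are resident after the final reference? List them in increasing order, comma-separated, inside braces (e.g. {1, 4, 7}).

{B, G, J}

J -> fault, frames {J}
G -> fault, frames {J,G}
N -> fault, frames {J,G,N}
G -> hit
S -> fault, evict J, frames {G,N,S}
N -> hit
B -> fault, evict G, frames {N,S,B}
N -> hit
B -> hit
S -> hit
J -> fault, evict N, frames {S,B,J}
S -> hit
J -> hit
G -> fault, evict S, frames {B,J,G}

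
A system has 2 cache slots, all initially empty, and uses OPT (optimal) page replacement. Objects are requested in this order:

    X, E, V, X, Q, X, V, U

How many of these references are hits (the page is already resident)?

2

X: fault, frames (X)
E: fault, frames (X E)
V: fault, evict E, frames (X V)
X: hit
Q: fault, evict V, frames (X Q)
X: hit
V: fault, evict Q, frames (X V)
U: fault, evict V, frames (X U)
Hits: 2.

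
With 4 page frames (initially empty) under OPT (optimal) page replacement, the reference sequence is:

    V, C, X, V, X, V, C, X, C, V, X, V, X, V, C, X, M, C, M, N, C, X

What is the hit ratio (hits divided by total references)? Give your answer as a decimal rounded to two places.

V: miss, frames [V]
C: miss, frames [V, C]
X: miss, frames [V, C, X]
V: hit
X: hit
V: hit
C: hit
X: hit
C: hit
V: hit
X: hit
V: hit
X: hit
V: hit
C: hit
X: hit
M: miss, frames [V, C, X, M]
C: hit
M: hit
N: miss, evict M, frames [V, C, X, N]
C: hit
X: hit
Hits: 17 of 22 references → 17/22 = 0.7727.

0.77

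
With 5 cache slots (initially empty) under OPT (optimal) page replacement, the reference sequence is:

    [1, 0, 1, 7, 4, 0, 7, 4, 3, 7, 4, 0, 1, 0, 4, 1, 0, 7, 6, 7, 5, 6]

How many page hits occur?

15

1 -> fault, frames [1]
0 -> fault, frames [1, 0]
1 -> hit
7 -> fault, frames [1, 0, 7]
4 -> fault, frames [1, 0, 7, 4]
0 -> hit
7 -> hit
4 -> hit
3 -> fault, frames [1, 0, 7, 4, 3]
7 -> hit
4 -> hit
0 -> hit
1 -> hit
0 -> hit
4 -> hit
1 -> hit
0 -> hit
7 -> hit
6 -> fault, evict 3, frames [1, 0, 7, 4, 6]
7 -> hit
5 -> fault, evict 4, frames [1, 0, 7, 6, 5]
6 -> hit
Hits: 15.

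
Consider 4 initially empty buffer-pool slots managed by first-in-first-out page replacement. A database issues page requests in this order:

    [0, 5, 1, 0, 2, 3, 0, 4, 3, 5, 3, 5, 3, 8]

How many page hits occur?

5

0: fault, frames {0}
5: fault, frames {0,5}
1: fault, frames {0,5,1}
0: hit
2: fault, frames {0,5,1,2}
3: fault, evict 0, frames {5,1,2,3}
0: fault, evict 5, frames {1,2,3,0}
4: fault, evict 1, frames {2,3,0,4}
3: hit
5: fault, evict 2, frames {3,0,4,5}
3: hit
5: hit
3: hit
8: fault, evict 3, frames {0,4,5,8}
Hits: 5.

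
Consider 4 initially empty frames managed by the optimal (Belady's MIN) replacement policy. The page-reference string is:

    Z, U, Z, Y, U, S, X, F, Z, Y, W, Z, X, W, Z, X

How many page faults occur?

7

Z -> miss, frames [Z]
U -> miss, frames [Z, U]
Z -> hit
Y -> miss, frames [Z, U, Y]
U -> hit
S -> miss, frames [Z, U, Y, S]
X -> miss, evict S, frames [Z, U, Y, X]
F -> miss, evict U, frames [Z, Y, X, F]
Z -> hit
Y -> hit
W -> miss, evict F, frames [Z, Y, X, W]
Z -> hit
X -> hit
W -> hit
Z -> hit
X -> hit
Page faults: 7.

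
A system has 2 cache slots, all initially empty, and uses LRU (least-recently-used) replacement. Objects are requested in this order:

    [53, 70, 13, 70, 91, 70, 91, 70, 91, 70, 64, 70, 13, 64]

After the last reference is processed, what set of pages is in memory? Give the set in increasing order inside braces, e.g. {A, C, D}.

53 -> fault, frames (53)
70 -> fault, frames (53 70)
13 -> fault, evict 53, frames (70 13)
70 -> hit
91 -> fault, evict 13, frames (70 91)
70 -> hit
91 -> hit
70 -> hit
91 -> hit
70 -> hit
64 -> fault, evict 91, frames (70 64)
70 -> hit
13 -> fault, evict 64, frames (70 13)
64 -> fault, evict 70, frames (13 64)

{13, 64}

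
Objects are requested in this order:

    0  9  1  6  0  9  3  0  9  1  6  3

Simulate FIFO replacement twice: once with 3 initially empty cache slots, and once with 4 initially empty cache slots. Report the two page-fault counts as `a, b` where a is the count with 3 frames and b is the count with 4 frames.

3 frames: F F F F F F F . . F F . → 9 faults.
4 frames: F F F F . . F F F F F F → 10 faults.
10 > 9: adding a frame increased faults — Belady's anomaly.

9, 10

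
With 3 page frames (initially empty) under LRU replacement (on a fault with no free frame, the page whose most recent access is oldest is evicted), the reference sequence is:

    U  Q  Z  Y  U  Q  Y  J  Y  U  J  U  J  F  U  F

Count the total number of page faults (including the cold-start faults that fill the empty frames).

U: fault, frames {U}
Q: fault, frames {U,Q}
Z: fault, frames {U,Q,Z}
Y: fault, evict U, frames {Q,Z,Y}
U: fault, evict Q, frames {Z,Y,U}
Q: fault, evict Z, frames {Y,U,Q}
Y: hit
J: fault, evict U, frames {Q,Y,J}
Y: hit
U: fault, evict Q, frames {J,Y,U}
J: hit
U: hit
J: hit
F: fault, evict Y, frames {U,J,F}
U: hit
F: hit
Page faults: 9.

9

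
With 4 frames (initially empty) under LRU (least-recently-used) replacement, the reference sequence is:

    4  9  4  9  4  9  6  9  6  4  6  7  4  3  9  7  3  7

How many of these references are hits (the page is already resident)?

12

4: fault, frames {4}
9: fault, frames {4,9}
4: hit
9: hit
4: hit
9: hit
6: fault, frames {4,9,6}
9: hit
6: hit
4: hit
6: hit
7: fault, frames {9,4,6,7}
4: hit
3: fault, evict 9, frames {6,7,4,3}
9: fault, evict 6, frames {7,4,3,9}
7: hit
3: hit
7: hit
Hits: 12.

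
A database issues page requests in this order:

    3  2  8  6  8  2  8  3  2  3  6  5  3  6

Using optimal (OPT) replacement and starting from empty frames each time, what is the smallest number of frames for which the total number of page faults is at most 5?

f=1: 14 faults
f=2: 9 faults
f=3: 6 faults
f=4: 5 faults
f=5: 5 faults
Smallest f with faults ≤ 5 is 4.

4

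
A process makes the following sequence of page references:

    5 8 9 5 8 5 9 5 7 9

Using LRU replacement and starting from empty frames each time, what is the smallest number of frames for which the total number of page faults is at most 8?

2

f=1: 10 faults
f=2: 8 faults
f=3: 4 faults
f=4: 4 faults
Smallest f with faults ≤ 8 is 2.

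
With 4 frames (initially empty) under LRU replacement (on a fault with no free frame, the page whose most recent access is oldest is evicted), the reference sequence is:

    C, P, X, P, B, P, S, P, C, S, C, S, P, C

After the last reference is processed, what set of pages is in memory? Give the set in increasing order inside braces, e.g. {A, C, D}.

{B, C, P, S}

C -> fault, frames [C]
P -> fault, frames [C, P]
X -> fault, frames [C, P, X]
P -> hit
B -> fault, frames [C, X, P, B]
P -> hit
S -> fault, evict C, frames [X, B, P, S]
P -> hit
C -> fault, evict X, frames [B, S, P, C]
S -> hit
C -> hit
S -> hit
P -> hit
C -> hit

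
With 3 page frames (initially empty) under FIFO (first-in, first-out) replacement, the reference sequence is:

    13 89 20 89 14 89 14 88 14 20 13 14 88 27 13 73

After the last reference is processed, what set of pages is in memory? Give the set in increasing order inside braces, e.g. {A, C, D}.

13 -> miss, frames {13}
89 -> miss, frames {13,89}
20 -> miss, frames {13,89,20}
89 -> hit
14 -> miss, evict 13, frames {89,20,14}
89 -> hit
14 -> hit
88 -> miss, evict 89, frames {20,14,88}
14 -> hit
20 -> hit
13 -> miss, evict 20, frames {14,88,13}
14 -> hit
88 -> hit
27 -> miss, evict 14, frames {88,13,27}
13 -> hit
73 -> miss, evict 88, frames {13,27,73}

{13, 27, 73}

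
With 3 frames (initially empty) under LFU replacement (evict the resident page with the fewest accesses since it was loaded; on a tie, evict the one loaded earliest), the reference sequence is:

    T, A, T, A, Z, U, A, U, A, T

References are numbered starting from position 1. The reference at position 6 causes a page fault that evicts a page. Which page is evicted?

Z

pos 1: T -> miss, frames [T]
pos 2: A -> miss, frames [T, A]
pos 3: T -> hit
pos 4: A -> hit
pos 5: Z -> miss, frames [T, A, Z]
pos 6: U -> miss, evict Z, frames [T, A, U]
At position 6, page Z is evicted.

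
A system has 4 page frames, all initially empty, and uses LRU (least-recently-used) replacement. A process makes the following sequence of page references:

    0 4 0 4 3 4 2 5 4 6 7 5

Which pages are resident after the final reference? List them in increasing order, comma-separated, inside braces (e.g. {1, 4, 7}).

0 -> fault, frames (0)
4 -> fault, frames (0 4)
0 -> hit
4 -> hit
3 -> fault, frames (0 4 3)
4 -> hit
2 -> fault, frames (0 3 4 2)
5 -> fault, evict 0, frames (3 4 2 5)
4 -> hit
6 -> fault, evict 3, frames (2 5 4 6)
7 -> fault, evict 2, frames (5 4 6 7)
5 -> hit

{4, 5, 6, 7}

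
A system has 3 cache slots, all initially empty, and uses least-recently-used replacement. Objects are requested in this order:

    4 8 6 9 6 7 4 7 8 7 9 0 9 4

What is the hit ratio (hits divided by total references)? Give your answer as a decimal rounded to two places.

4 -> miss, frames [4]
8 -> miss, frames [4, 8]
6 -> miss, frames [4, 8, 6]
9 -> miss, evict 4, frames [8, 6, 9]
6 -> hit
7 -> miss, evict 8, frames [9, 6, 7]
4 -> miss, evict 9, frames [6, 7, 4]
7 -> hit
8 -> miss, evict 6, frames [4, 7, 8]
7 -> hit
9 -> miss, evict 4, frames [8, 7, 9]
0 -> miss, evict 8, frames [7, 9, 0]
9 -> hit
4 -> miss, evict 7, frames [0, 9, 4]
Hits: 4 of 14 references → 4/14 = 0.2857.

0.29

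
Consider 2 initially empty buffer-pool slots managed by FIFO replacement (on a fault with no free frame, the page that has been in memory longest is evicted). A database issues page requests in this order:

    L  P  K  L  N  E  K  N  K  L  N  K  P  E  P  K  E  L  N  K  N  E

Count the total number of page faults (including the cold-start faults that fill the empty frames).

17

L → miss, frames {L}
P → miss, frames {L,P}
K → miss, evict L, frames {P,K}
L → miss, evict P, frames {K,L}
N → miss, evict K, frames {L,N}
E → miss, evict L, frames {N,E}
K → miss, evict N, frames {E,K}
N → miss, evict E, frames {K,N}
K → hit
L → miss, evict K, frames {N,L}
N → hit
K → miss, evict N, frames {L,K}
P → miss, evict L, frames {K,P}
E → miss, evict K, frames {P,E}
P → hit
K → miss, evict P, frames {E,K}
E → hit
L → miss, evict E, frames {K,L}
N → miss, evict K, frames {L,N}
K → miss, evict L, frames {N,K}
N → hit
E → miss, evict N, frames {K,E}
Page faults: 17.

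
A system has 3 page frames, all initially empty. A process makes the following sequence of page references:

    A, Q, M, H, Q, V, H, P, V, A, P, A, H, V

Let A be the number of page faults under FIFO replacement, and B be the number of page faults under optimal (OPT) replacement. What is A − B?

2

Under FIFO: F F F F . F . F . F . . F F → 9 faults.
Under OPT: F F F F . F . F . . . . F . → 7 faults.
A − B = 9 − 7 = 2.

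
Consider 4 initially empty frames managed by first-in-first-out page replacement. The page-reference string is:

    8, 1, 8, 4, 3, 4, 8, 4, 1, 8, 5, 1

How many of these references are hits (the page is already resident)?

8: miss, frames {8}
1: miss, frames {8,1}
8: hit
4: miss, frames {8,1,4}
3: miss, frames {8,1,4,3}
4: hit
8: hit
4: hit
1: hit
8: hit
5: miss, evict 8, frames {1,4,3,5}
1: hit
Hits: 7.

7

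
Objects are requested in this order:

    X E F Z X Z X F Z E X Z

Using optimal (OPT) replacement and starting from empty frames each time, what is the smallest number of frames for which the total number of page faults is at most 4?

f=1: 12 faults
f=2: 7 faults
f=3: 5 faults
f=4: 4 faults
Smallest f with faults ≤ 4 is 4.

4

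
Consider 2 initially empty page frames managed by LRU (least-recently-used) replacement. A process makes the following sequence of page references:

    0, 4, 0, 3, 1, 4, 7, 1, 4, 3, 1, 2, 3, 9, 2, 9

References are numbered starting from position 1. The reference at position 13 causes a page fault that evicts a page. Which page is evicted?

pos 1: 0: fault, frames [0]
pos 2: 4: fault, frames [0, 4]
pos 3: 0: hit
pos 4: 3: fault, evict 4, frames [0, 3]
pos 5: 1: fault, evict 0, frames [3, 1]
pos 6: 4: fault, evict 3, frames [1, 4]
pos 7: 7: fault, evict 1, frames [4, 7]
pos 8: 1: fault, evict 4, frames [7, 1]
pos 9: 4: fault, evict 7, frames [1, 4]
pos 10: 3: fault, evict 1, frames [4, 3]
pos 11: 1: fault, evict 4, frames [3, 1]
pos 12: 2: fault, evict 3, frames [1, 2]
pos 13: 3: fault, evict 1, frames [2, 3]
At position 13, page 1 is evicted.

1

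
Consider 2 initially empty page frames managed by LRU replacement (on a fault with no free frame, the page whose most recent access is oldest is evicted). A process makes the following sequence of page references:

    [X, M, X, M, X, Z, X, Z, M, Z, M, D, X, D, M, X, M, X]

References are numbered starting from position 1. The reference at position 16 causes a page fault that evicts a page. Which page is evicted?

D

pos 1: X: miss, frames [X]
pos 2: M: miss, frames [X, M]
pos 3: X: hit
pos 4: M: hit
pos 5: X: hit
pos 6: Z: miss, evict M, frames [X, Z]
pos 7: X: hit
pos 8: Z: hit
pos 9: M: miss, evict X, frames [Z, M]
pos 10: Z: hit
pos 11: M: hit
pos 12: D: miss, evict Z, frames [M, D]
pos 13: X: miss, evict M, frames [D, X]
pos 14: D: hit
pos 15: M: miss, evict X, frames [D, M]
pos 16: X: miss, evict D, frames [M, X]
At position 16, page D is evicted.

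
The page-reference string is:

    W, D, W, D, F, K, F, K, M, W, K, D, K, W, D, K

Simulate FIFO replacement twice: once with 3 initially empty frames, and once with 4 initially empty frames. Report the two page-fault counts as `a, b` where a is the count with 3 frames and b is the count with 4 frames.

3 frames: F F . . F F . . F F . F F . . . → 8 faults.
4 frames: F F . . F F . . F F . F . . . . → 7 faults.
7 < 8: adding a frame reduced faults, as is typical.

8, 7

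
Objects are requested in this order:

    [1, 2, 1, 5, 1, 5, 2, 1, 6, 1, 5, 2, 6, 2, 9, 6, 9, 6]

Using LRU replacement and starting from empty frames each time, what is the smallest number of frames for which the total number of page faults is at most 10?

f=1: 18 faults
f=2: 11 faults
f=3: 8 faults
f=4: 5 faults
f=5: 5 faults
Smallest f with faults ≤ 10 is 3.

3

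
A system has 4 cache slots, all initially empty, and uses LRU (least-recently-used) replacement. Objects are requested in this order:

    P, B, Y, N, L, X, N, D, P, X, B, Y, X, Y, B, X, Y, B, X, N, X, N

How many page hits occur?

11

P: fault, frames (P)
B: fault, frames (P B)
Y: fault, frames (P B Y)
N: fault, frames (P B Y N)
L: fault, evict P, frames (B Y N L)
X: fault, evict B, frames (Y N L X)
N: hit
D: fault, evict Y, frames (L X N D)
P: fault, evict L, frames (X N D P)
X: hit
B: fault, evict N, frames (D P X B)
Y: fault, evict D, frames (P X B Y)
X: hit
Y: hit
B: hit
X: hit
Y: hit
B: hit
X: hit
N: fault, evict P, frames (Y B X N)
X: hit
N: hit
Hits: 11.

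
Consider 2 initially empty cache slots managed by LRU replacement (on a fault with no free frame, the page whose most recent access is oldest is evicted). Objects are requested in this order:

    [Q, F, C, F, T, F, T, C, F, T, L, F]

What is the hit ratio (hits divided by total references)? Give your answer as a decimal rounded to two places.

Q -> fault, frames (Q)
F -> fault, frames (Q F)
C -> fault, evict Q, frames (F C)
F -> hit
T -> fault, evict C, frames (F T)
F -> hit
T -> hit
C -> fault, evict F, frames (T C)
F -> fault, evict T, frames (C F)
T -> fault, evict C, frames (F T)
L -> fault, evict F, frames (T L)
F -> fault, evict T, frames (L F)
Hits: 3 of 12 references → 3/12 = 0.2500.

0.25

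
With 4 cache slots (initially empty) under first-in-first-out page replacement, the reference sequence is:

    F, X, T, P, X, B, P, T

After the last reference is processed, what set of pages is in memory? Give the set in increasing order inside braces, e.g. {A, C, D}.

F: fault, frames (F)
X: fault, frames (F X)
T: fault, frames (F X T)
P: fault, frames (F X T P)
X: hit
B: fault, evict F, frames (X T P B)
P: hit
T: hit

{B, P, T, X}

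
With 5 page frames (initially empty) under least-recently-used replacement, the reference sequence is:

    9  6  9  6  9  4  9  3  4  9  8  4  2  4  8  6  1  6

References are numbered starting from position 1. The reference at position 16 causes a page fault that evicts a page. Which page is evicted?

3

pos 1: 9 → fault, frames {9}
pos 2: 6 → fault, frames {9,6}
pos 3: 9 → hit
pos 4: 6 → hit
pos 5: 9 → hit
pos 6: 4 → fault, frames {6,9,4}
pos 7: 9 → hit
pos 8: 3 → fault, frames {6,4,9,3}
pos 9: 4 → hit
pos 10: 9 → hit
pos 11: 8 → fault, frames {6,3,4,9,8}
pos 12: 4 → hit
pos 13: 2 → fault, evict 6, frames {3,9,8,4,2}
pos 14: 4 → hit
pos 15: 8 → hit
pos 16: 6 → fault, evict 3, frames {9,2,4,8,6}
At position 16, page 3 is evicted.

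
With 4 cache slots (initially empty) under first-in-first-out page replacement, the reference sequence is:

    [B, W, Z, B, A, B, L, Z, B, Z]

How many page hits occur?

B -> miss, frames [B]
W -> miss, frames [B, W]
Z -> miss, frames [B, W, Z]
B -> hit
A -> miss, frames [B, W, Z, A]
B -> hit
L -> miss, evict B, frames [W, Z, A, L]
Z -> hit
B -> miss, evict W, frames [Z, A, L, B]
Z -> hit
Hits: 4.

4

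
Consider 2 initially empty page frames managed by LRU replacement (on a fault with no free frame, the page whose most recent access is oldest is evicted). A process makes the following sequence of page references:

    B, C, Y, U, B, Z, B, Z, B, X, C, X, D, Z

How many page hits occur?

B: miss, frames [B]
C: miss, frames [B, C]
Y: miss, evict B, frames [C, Y]
U: miss, evict C, frames [Y, U]
B: miss, evict Y, frames [U, B]
Z: miss, evict U, frames [B, Z]
B: hit
Z: hit
B: hit
X: miss, evict Z, frames [B, X]
C: miss, evict B, frames [X, C]
X: hit
D: miss, evict C, frames [X, D]
Z: miss, evict X, frames [D, Z]
Hits: 4.

4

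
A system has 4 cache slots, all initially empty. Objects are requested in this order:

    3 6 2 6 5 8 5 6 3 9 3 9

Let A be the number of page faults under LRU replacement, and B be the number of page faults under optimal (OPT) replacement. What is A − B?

1

Under LRU: F F F . F F . . F F . . → 7 faults.
Under OPT: F F F . F F . . . F . . → 6 faults.
A − B = 7 − 6 = 1.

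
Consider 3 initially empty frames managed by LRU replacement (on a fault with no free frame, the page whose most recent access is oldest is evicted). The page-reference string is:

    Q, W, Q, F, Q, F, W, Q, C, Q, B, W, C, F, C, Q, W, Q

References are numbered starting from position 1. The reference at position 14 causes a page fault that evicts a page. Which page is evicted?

B

pos 1: Q → fault, frames (Q)
pos 2: W → fault, frames (Q W)
pos 3: Q → hit
pos 4: F → fault, frames (W Q F)
pos 5: Q → hit
pos 6: F → hit
pos 7: W → hit
pos 8: Q → hit
pos 9: C → fault, evict F, frames (W Q C)
pos 10: Q → hit
pos 11: B → fault, evict W, frames (C Q B)
pos 12: W → fault, evict C, frames (Q B W)
pos 13: C → fault, evict Q, frames (B W C)
pos 14: F → fault, evict B, frames (W C F)
At position 14, page B is evicted.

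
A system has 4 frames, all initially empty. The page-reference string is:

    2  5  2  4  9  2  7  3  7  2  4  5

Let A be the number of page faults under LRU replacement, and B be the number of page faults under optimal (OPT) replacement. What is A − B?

Under LRU: F F . F F . F F . . F F → 8 faults.
Under OPT: F F . F F . F F . . . F → 7 faults.
A − B = 8 − 7 = 1.

1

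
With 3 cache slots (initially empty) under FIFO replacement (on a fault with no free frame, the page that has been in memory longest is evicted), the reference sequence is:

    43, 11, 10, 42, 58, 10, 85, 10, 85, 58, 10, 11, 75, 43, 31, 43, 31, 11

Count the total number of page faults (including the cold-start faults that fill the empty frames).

43: fault, frames {43}
11: fault, frames {43,11}
10: fault, frames {43,11,10}
42: fault, evict 43, frames {11,10,42}
58: fault, evict 11, frames {10,42,58}
10: hit
85: fault, evict 10, frames {42,58,85}
10: fault, evict 42, frames {58,85,10}
85: hit
58: hit
10: hit
11: fault, evict 58, frames {85,10,11}
75: fault, evict 85, frames {10,11,75}
43: fault, evict 10, frames {11,75,43}
31: fault, evict 11, frames {75,43,31}
43: hit
31: hit
11: fault, evict 75, frames {43,31,11}
Page faults: 12.

12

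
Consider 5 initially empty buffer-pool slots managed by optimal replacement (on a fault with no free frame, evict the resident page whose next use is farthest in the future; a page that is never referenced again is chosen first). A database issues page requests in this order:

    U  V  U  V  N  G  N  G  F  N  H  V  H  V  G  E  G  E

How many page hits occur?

U → miss, frames {U}
V → miss, frames {U,V}
U → hit
V → hit
N → miss, frames {U,V,N}
G → miss, frames {U,V,N,G}
N → hit
G → hit
F → miss, frames {U,V,N,G,F}
N → hit
H → miss, evict F, frames {U,V,N,G,H}
V → hit
H → hit
V → hit
G → hit
E → miss, evict H, frames {U,V,N,G,E}
G → hit
E → hit
Hits: 11.

11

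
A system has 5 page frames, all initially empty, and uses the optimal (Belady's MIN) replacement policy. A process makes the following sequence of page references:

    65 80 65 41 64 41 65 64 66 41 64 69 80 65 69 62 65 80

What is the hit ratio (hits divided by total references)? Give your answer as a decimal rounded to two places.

65 → fault, frames (65)
80 → fault, frames (65 80)
65 → hit
41 → fault, frames (65 80 41)
64 → fault, frames (65 80 41 64)
41 → hit
65 → hit
64 → hit
66 → fault, frames (65 80 41 64 66)
41 → hit
64 → hit
69 → fault, evict 66, frames (65 80 41 64 69)
80 → hit
65 → hit
69 → hit
62 → fault, evict 69, frames (65 80 41 64 62)
65 → hit
80 → hit
Hits: 11 of 18 references → 11/18 = 0.6111.

0.61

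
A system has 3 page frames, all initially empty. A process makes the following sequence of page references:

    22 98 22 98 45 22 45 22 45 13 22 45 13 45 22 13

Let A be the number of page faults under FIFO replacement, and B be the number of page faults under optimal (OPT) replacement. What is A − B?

Under FIFO: F F . . F . . . . F F . . . . . → 5 faults.
Under OPT: F F . . F . . . . F . . . . . . → 4 faults.
A − B = 5 − 4 = 1.

1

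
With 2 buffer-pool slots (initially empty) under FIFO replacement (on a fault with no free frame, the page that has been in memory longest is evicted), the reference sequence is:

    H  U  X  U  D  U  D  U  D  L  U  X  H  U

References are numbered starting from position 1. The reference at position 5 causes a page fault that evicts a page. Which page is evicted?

U

pos 1: H -> miss, frames {H}
pos 2: U -> miss, frames {H,U}
pos 3: X -> miss, evict H, frames {U,X}
pos 4: U -> hit
pos 5: D -> miss, evict U, frames {X,D}
At position 5, page U is evicted.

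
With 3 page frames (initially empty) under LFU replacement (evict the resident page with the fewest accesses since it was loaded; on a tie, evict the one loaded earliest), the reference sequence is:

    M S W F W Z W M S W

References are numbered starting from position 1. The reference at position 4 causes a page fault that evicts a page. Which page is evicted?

M

pos 1: M → fault, frames [M]
pos 2: S → fault, frames [M, S]
pos 3: W → fault, frames [M, S, W]
pos 4: F → fault, evict M, frames [S, W, F]
At position 4, page M is evicted.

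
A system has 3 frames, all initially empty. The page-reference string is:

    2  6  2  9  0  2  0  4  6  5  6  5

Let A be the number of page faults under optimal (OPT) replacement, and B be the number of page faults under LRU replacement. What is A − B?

Under OPT: F F . F F . . F . F . . → 6 faults.
Under LRU: F F . F F . . F F F . . → 7 faults.
A − B = 6 − 7 = -1.

-1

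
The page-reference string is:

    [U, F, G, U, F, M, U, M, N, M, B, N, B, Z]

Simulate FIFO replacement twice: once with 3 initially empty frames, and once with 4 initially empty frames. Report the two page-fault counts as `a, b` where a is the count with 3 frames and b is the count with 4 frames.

3 frames: F F F . . F F . F . F . . F → 8 faults.
4 frames: F F F . . F . . F . F . . F → 7 faults.
7 < 8: adding a frame reduced faults, as is typical.

8, 7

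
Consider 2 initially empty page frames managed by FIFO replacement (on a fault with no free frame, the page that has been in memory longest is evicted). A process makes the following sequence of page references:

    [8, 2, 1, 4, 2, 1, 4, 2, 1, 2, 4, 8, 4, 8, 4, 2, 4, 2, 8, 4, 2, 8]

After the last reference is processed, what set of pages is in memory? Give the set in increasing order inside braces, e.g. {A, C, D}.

{2, 8}

8: miss, frames (8)
2: miss, frames (8 2)
1: miss, evict 8, frames (2 1)
4: miss, evict 2, frames (1 4)
2: miss, evict 1, frames (4 2)
1: miss, evict 4, frames (2 1)
4: miss, evict 2, frames (1 4)
2: miss, evict 1, frames (4 2)
1: miss, evict 4, frames (2 1)
2: hit
4: miss, evict 2, frames (1 4)
8: miss, evict 1, frames (4 8)
4: hit
8: hit
4: hit
2: miss, evict 4, frames (8 2)
4: miss, evict 8, frames (2 4)
2: hit
8: miss, evict 2, frames (4 8)
4: hit
2: miss, evict 4, frames (8 2)
8: hit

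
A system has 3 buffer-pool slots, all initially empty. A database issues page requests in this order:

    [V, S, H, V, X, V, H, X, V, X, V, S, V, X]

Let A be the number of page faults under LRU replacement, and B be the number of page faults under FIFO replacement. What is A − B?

Under LRU: F F F . F . . . . . . F . . → 5 faults.
Under FIFO: F F F . F F . . . . . F . . → 6 faults.
A − B = 5 − 6 = -1.

-1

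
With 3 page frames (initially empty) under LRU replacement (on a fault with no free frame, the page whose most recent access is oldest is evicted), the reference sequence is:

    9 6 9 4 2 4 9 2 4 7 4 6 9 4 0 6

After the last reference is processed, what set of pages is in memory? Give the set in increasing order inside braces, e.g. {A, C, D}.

{0, 4, 6}

9 -> fault, frames {9}
6 -> fault, frames {9,6}
9 -> hit
4 -> fault, frames {6,9,4}
2 -> fault, evict 6, frames {9,4,2}
4 -> hit
9 -> hit
2 -> hit
4 -> hit
7 -> fault, evict 9, frames {2,4,7}
4 -> hit
6 -> fault, evict 2, frames {7,4,6}
9 -> fault, evict 7, frames {4,6,9}
4 -> hit
0 -> fault, evict 6, frames {9,4,0}
6 -> fault, evict 9, frames {4,0,6}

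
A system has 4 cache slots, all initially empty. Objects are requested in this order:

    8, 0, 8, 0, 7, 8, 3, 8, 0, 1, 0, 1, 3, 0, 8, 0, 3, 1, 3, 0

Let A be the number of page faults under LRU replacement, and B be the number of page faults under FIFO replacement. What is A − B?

Under LRU: F F . . F . F . . F . . . . . . . . . . → 5 faults.
Under FIFO: F F . . F . F . . F . . . . F F . . . . → 7 faults.
A − B = 5 − 7 = -2.

-2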